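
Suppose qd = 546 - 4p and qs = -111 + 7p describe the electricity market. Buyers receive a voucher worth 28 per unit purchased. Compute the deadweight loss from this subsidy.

Deadweight loss = 10976/11

Pre-subsidy: 546 - 4p = -111 + 7p gives p* = 657/11, q* = 3378/11.
With the rebate, buyers effectively pay pb = ps − 28, where ps is the price sellers receive.
Demand in terms of ps becomes qd = 546 − 4(ps − 28) = 658 - 4ps. Setting this equal to supply: 658 - 4ps = -111 + 7ps, so ps = 769/11.
Buyers pay pb = 769/11 − 28 = 461/11; q' = -111 + 7·(769/11) = 4162/11.
The subsidy expands output by 4162/11 − 3378/11 = 784/11 past the efficient level; on those units the gap between marginal cost and willingness to pay runs from 0 up to 28.
DWL = ½ × 28 × 784/11 = 10976/11.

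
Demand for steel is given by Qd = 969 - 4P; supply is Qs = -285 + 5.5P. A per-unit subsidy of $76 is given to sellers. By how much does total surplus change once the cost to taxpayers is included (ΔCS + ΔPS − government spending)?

Pre-subsidy: 969 - 4P = -285 + 5.5P gives P* = 132, Q* = 441.
With the subsidy, sellers receive Ps = Pb + 76 for each unit, where Pb is the price buyers pay.
Supply in terms of Pb becomes Qs = -285 + 5.5(Pb + 76) = 133 + 5.5Pb. Setting this equal to demand: 969 - 4Pb = 133 + 5.5Pb, so Pb = 88.
Sellers receive Ps = 88 + 76 = 164; Q' = 969 − 4·88 = 617.
ΔCS = ½(441 + 617)(132 − 88) = 23276; ΔPS = ½(441 + 617)(164 − 132) = 16928.
Government spending = 76 × 617 = 46892.
Net change = 23276 + 16928 − 46892 = -6688. The loss equals the DWL triangle ½·76·176.

Net change in total surplus = -$6688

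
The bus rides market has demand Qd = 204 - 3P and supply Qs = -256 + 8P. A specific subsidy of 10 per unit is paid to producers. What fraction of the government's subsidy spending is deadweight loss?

DWL / government spending = 5/46

Pre-subsidy: 204 - 3P = -256 + 8P gives P* = 460/11, Q* = 864/11.
With the subsidy, sellers receive Ps = Pb + 10 for each unit, where Pb is the price buyers pay.
Supply in terms of Pb becomes Qs = -256 + 8(Pb + 10) = -176 + 8Pb. Setting this equal to demand: 204 - 3Pb = -176 + 8Pb, so Pb = 380/11.
Sellers receive Ps = 380/11 + 10 = 490/11; Q' = 204 − 3·(380/11) = 1104/11.
ΔCS = ½(864/11 + 1104/11)(460/11 − 380/11) = 78720/121; ΔPS = ½(864/11 + 1104/11)(490/11 − 460/11) = 29520/121.
Government spending = 10 × 1104/11 = 11040/11.
DWL = ½ × 10 × (1104/11 − 864/11) = 1200/11; fraction = (1200/11) / (11040/11) = 5/46.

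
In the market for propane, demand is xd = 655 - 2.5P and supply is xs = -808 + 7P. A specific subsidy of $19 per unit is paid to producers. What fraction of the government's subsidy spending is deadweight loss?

DWL / government spending = 7/122

Pre-subsidy: 655 - 2.5P = -808 + 7P gives P* = 154, x* = 270.
With the subsidy, sellers receive Ps = Pb + 19 for each unit, where Pb is the price buyers pay.
Supply in terms of Pb becomes xs = -808 + 7(Pb + 19) = -675 + 7Pb. Setting this equal to demand: 655 - 2.5Pb = -675 + 7Pb, so Pb = 140.
Sellers receive Ps = 140 + 19 = 159; x' = 655 − 2.5·140 = 305.
ΔCS = ½(270 + 305)(154 − 140) = 4025; ΔPS = ½(270 + 305)(159 − 154) = 1437.5.
Government spending = 19 × 305 = 5795.
DWL = ½ × 19 × (305 − 270) = 332.5; fraction = 332.5 / 5795 = 7/122.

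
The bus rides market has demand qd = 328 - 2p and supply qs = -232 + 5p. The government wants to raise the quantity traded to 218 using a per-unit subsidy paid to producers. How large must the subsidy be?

At q = 218, invert demand for the buyer price: pb = (328 − 218)/2 = 55; invert supply for the seller price: ps = (218 − (-232))/5 = 90.
The subsidy must fill the gap: s = ps − pb = 90 − 55 = 35.

Required subsidy s = 35 per unit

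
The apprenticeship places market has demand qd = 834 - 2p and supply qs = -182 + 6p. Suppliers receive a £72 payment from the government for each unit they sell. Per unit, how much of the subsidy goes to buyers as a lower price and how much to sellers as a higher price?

Buyers gain £54 per unit; sellers gain £18 per unit

Pre-subsidy: 834 - 2p = -182 + 6p gives p* = 127, q* = 580.
With the subsidy, sellers receive ps = pb + 72 for each unit, where pb is the price buyers pay.
Supply in terms of pb becomes qs = -182 + 6(pb + 72) = 250 + 6pb. Setting this equal to demand: 834 - 2pb = 250 + 6pb, so pb = 73.
Sellers receive ps = 73 + 72 = 145; q' = 834 − 2·73 = 688.
Buyers' price falls by p* − pb = 127 − 73 = 54; sellers' price rises by ps − p* = 145 − 127 = 18.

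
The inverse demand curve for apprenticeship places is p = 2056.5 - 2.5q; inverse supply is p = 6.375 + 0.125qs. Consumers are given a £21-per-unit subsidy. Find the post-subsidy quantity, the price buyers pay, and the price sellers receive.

q' = 789; buyers pay £84; sellers receive £105

Pre-subsidy: 2056.5 - 2.5q = 6.375 + 0.125q gives q* = 781 and p* = 104.
With the rebate, buyers effectively pay pb = ps − 21, where ps is the price sellers receive.
On the curves, pb = 2056.5 - 2.5q and ps = 6.375 + 0.125q; the wedge ps − pb = 21 gives 6.375 + 0.125q − (2056.5 - 2.5q) = 21, so q' = 789.
Then pb = 2056.5 − 2.5·789 = 84 and ps = 6.375 + 0.125·789 = 105.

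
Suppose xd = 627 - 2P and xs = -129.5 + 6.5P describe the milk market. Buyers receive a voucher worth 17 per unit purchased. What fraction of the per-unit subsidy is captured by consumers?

Pre-subsidy: 627 - 2P = -129.5 + 6.5P gives P* = 89, x* = 449.
With the rebate, buyers effectively pay Pb = Ps − 17, where Ps is the price sellers receive.
Demand in terms of Ps becomes xd = 627 − 2(Ps − 17) = 661 - 2Ps. Setting this equal to supply: 661 - 2Ps = -129.5 + 6.5Ps, so Ps = 93.
Buyers pay Pb = 93 − 17 = 76; x' = -129.5 + 6.5·93 = 475.
Buyers' price falls by P* − Pb = 89 − 76 = 13; sellers' price rises by Ps − P* = 93 − 89 = 4.
So consumers capture 13/17 = 13/17 of each unit of subsidy.

Consumer share = 13/17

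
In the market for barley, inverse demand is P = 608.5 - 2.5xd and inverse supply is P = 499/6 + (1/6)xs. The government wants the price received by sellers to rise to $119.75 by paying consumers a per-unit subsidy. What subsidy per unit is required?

At a seller price of 119.75, quantity supplied is -499 + 6·119.75 = 219.5.
Buyers absorb 219.5 only when they pay Pb = 608.5 − 2.5·219.5 = 59.75.
s = Ps − Pb = 119.75 − 59.75 = 60.

Required subsidy s = $60 per unit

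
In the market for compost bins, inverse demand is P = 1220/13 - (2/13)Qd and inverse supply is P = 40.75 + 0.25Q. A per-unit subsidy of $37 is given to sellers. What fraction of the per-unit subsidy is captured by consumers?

Pre-subsidy: 1220/13 - (2/13)Q = 40.75 + 0.25Q gives Q* = 2761/21 and P* = 1546/21.
With the subsidy, sellers receive Ps = Pb + 37 for each unit, where Pb is the price buyers pay.
On the curves, Pb = 1220/13 - (2/13)Q and Ps = 40.75 + 0.25Q; the wedge Ps − Pb = 37 gives 40.75 + 0.25Q − (1220/13 - (2/13)Q) = 37, so Q' = 4685/21.
Then Pb = 1220/13 − (2/13)·(4685/21) = 1250/21 and Ps = 40.75 + 0.25·(4685/21) = 2027/21.
Buyers' price falls by P* − Pb = 1546/21 − 1250/21 = 296/21; sellers' price rises by Ps − P* = 2027/21 − 1546/21 = 481/21.
So consumers capture (296/21)/37 = 8/21 of each unit of subsidy.

Consumer share = 8/21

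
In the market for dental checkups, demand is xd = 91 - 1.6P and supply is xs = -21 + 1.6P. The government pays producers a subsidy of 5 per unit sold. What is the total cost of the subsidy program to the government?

Government cost = 195

Pre-subsidy: 91 - 1.6P = -21 + 1.6P gives P* = 35, x* = 35.
With the subsidy, sellers receive Ps = Pb + 5 for each unit, where Pb is the price buyers pay.
Supply in terms of Pb becomes xs = -21 + 1.6(Pb + 5) = -13 + 1.6Pb. Setting this equal to demand: 91 - 1.6Pb = -13 + 1.6Pb, so Pb = 32.5.
Sellers receive Ps = 32.5 + 5 = 37.5; x' = 91 − 1.6·32.5 = 39.
Government outlay = subsidy × quantity = 5 × 39 = 195.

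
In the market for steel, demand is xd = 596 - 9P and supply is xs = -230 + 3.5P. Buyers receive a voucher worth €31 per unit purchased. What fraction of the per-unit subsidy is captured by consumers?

Consumer share = 0.28

Pre-subsidy: 596 - 9P = -230 + 3.5P gives P* = 66.08, x* = 1.28.
With the rebate, buyers effectively pay Pb = Ps − 31, where Ps is the price sellers receive.
Demand in terms of Ps becomes xd = 596 − 9(Ps − 31) = 875 - 9Ps. Setting this equal to supply: 875 - 9Ps = -230 + 3.5Ps, so Ps = 88.4.
Buyers pay Pb = 88.4 − 31 = 57.4; x' = -230 + 3.5·88.4 = 79.4.
Buyers' price falls by P* − Pb = 66.08 − 57.4 = 8.68; sellers' price rises by Ps − P* = 88.4 − 66.08 = 22.32.
So consumers capture 8.68/31 = 0.28 of each unit of subsidy.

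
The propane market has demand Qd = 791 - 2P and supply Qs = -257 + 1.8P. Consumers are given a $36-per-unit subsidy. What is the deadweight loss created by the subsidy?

Deadweight loss = 11664/19

Pre-subsidy: 791 - 2P = -257 + 1.8P gives P* = 5240/19, Q* = 4549/19.
With the rebate, buyers effectively pay Pb = Ps − 36, where Ps is the price sellers receive.
Demand in terms of Ps becomes Qd = 791 − 2(Ps − 36) = 863 - 2Ps. Setting this equal to supply: 863 - 2Ps = -257 + 1.8Ps, so Ps = 5600/19.
Buyers pay Pb = 5600/19 − 36 = 4916/19; Q' = -257 + 1.8·(5600/19) = 5197/19.
The subsidy expands output by 5197/19 − 4549/19 = 648/19 past the efficient level; on those units the gap between marginal cost and willingness to pay runs from 0 up to 36.
DWL = ½ × 36 × 648/19 = 11664/19.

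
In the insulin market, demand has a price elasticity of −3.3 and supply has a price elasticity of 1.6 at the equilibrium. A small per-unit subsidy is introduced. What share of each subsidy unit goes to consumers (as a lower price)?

For a small subsidy around the equilibrium, the benefit split depends on the relative slopes, which at a point are proportional to the elasticities.
Buyer share = εs/(εs + |εd|) = 1.6/(1.6 + 3.3) = 16/49; seller share = |εd|/(εs + |εd|) = 33/49.

Consumer share = 16/49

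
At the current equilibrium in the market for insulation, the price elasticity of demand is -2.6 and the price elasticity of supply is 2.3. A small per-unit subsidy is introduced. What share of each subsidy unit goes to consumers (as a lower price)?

For a small subsidy around the equilibrium, the benefit split depends on the relative slopes, which at a point are proportional to the elasticities.
Buyer share = εs/(εs + |εd|) = 2.3/(2.3 + 2.6) = 23/49; seller share = |εd|/(εs + |εd|) = 26/49.

Consumer share = 23/49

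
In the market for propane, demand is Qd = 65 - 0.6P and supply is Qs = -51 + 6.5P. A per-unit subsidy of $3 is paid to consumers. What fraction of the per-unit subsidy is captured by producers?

Producer share = 6/71

Pre-subsidy: 65 - 0.6P = -51 + 6.5P gives P* = 1160/71, Q* = 3919/71.
With the rebate, buyers effectively pay Pb = Ps − 3, where Ps is the price sellers receive.
Demand in terms of Ps becomes Qd = 65 − 0.6(Ps − 3) = 66.8 - 0.6Ps. Setting this equal to supply: 66.8 - 0.6Ps = -51 + 6.5Ps, so Ps = 1178/71.
Buyers pay Pb = 1178/71 − 3 = 965/71; Q' = -51 + 6.5·(1178/71) = 4036/71.
Buyers' price falls by P* − Pb = 1160/71 − 965/71 = 195/71; sellers' price rises by Ps − P* = 1178/71 − 1160/71 = 18/71.
So producers capture (18/71)/3 = 6/71 of each unit of subsidy.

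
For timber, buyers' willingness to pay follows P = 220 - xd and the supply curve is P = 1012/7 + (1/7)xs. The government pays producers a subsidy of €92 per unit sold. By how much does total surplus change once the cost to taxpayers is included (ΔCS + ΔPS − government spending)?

Pre-subsidy: 220 - x = 1012/7 + (1/7)x gives x* = 66 and P* = 154.
With the subsidy, sellers receive Ps = Pb + 92 for each unit, where Pb is the price buyers pay.
On the curves, Pb = 220 - x and Ps = 1012/7 + (1/7)x; the wedge Ps − Pb = 92 gives 1012/7 + (1/7)x − (220 - x) = 92, so x' = 146.5.
Then Pb = 220 − 1·146.5 = 73.5 and Ps = 1012/7 + (1/7)·146.5 = 165.5.
ΔCS = ½(66 + 146.5)(154 − 73.5) = 8553.125; ΔPS = ½(66 + 146.5)(165.5 − 154) = 1221.875.
Government spending = 92 × 146.5 = 13478.
Net change = 8553.125 + 1221.875 − 13478 = -3703. The loss equals the DWL triangle ½·92·80.5.

Net change in total surplus = -€3703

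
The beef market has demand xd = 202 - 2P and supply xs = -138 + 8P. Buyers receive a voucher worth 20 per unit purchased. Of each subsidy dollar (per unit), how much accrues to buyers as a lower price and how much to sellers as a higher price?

Pre-subsidy: 202 - 2P = -138 + 8P gives P* = 34, x* = 134.
With the rebate, buyers effectively pay Pb = Ps − 20, where Ps is the price sellers receive.
Demand in terms of Ps becomes xd = 202 − 2(Ps − 20) = 242 - 2Ps. Setting this equal to supply: 242 - 2Ps = -138 + 8Ps, so Ps = 38.
Buyers pay Pb = 38 − 20 = 18; x' = -138 + 8·38 = 166.
Buyers' price falls by P* − Pb = 34 − 18 = 16; sellers' price rises by Ps − P* = 38 − 34 = 4.

Buyers gain 16 per unit; sellers gain 4 per unit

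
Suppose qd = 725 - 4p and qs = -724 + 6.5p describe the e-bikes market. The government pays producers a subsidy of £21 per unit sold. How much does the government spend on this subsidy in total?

Pre-subsidy: 725 - 4p = -724 + 6.5p gives p* = 138, q* = 173.
With the subsidy, sellers receive ps = pb + 21 for each unit, where pb is the price buyers pay.
Supply in terms of pb becomes qs = -724 + 6.5(pb + 21) = -587.5 + 6.5pb. Setting this equal to demand: 725 - 4pb = -587.5 + 6.5pb, so pb = 125.
Sellers receive ps = 125 + 21 = 146; q' = 725 − 4·125 = 225.
Government outlay = subsidy × quantity = 21 × 225 = 4725.

Government cost = £4725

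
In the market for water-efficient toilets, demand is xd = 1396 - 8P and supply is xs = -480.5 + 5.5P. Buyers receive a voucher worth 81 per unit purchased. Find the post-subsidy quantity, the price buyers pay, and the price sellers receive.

Pre-subsidy: 1396 - 8P = -480.5 + 5.5P gives P* = 139, x* = 284.
With the rebate, buyers effectively pay Pb = Ps − 81, where Ps is the price sellers receive.
Demand in terms of Ps becomes xd = 1396 − 8(Ps − 81) = 2044 - 8Ps. Setting this equal to supply: 2044 - 8Ps = -480.5 + 5.5Ps, so Ps = 187.
Buyers pay Pb = 187 − 81 = 106; x' = -480.5 + 5.5·187 = 548.

x' = 548; buyers pay 106; sellers receive 187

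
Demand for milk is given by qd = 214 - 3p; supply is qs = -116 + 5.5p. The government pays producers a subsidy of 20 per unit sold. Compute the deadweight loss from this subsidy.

Pre-subsidy: 214 - 3p = -116 + 5.5p gives p* = 660/17, q* = 1658/17.
With the subsidy, sellers receive ps = pb + 20 for each unit, where pb is the price buyers pay.
Supply in terms of pb becomes qs = -116 + 5.5(pb + 20) = -6 + 5.5pb. Setting this equal to demand: 214 - 3pb = -6 + 5.5pb, so pb = 440/17.
Sellers receive ps = 440/17 + 20 = 780/17; q' = 214 − 3·(440/17) = 2318/17.
The subsidy expands output by 2318/17 − 1658/17 = 660/17 past the efficient level; on those units the gap between marginal cost and willingness to pay runs from 0 up to 20.
DWL = ½ × 20 × 660/17 = 6600/17.

Deadweight loss = 6600/17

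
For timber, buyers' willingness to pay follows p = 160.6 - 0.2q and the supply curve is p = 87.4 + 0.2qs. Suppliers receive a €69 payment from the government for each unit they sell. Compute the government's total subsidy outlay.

Government cost = €24529.5

Pre-subsidy: 160.6 - 0.2q = 87.4 + 0.2q gives q* = 183 and p* = 124.
With the subsidy, sellers receive ps = pb + 69 for each unit, where pb is the price buyers pay.
On the curves, pb = 160.6 - 0.2q and ps = 87.4 + 0.2q; the wedge ps − pb = 69 gives 87.4 + 0.2q − (160.6 - 0.2q) = 69, so q' = 355.5.
Then pb = 160.6 − 0.2·355.5 = 89.5 and ps = 87.4 + 0.2·355.5 = 158.5.
Government outlay = subsidy × quantity = 69 × 355.5 = 24529.5.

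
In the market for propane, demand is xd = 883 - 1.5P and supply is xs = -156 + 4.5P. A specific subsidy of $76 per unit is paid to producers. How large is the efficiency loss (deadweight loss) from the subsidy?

Deadweight loss = $3249

Pre-subsidy: 883 - 1.5P = -156 + 4.5P gives P* = 1039/6, x* = 623.25.
With the subsidy, sellers receive Ps = Pb + 76 for each unit, where Pb is the price buyers pay.
Supply in terms of Pb becomes xs = -156 + 4.5(Pb + 76) = 186 + 4.5Pb. Setting this equal to demand: 883 - 1.5Pb = 186 + 4.5Pb, so Pb = 697/6.
Sellers receive Ps = 697/6 + 76 = 1153/6; x' = 883 − 1.5·(697/6) = 708.75.
The subsidy expands output by 708.75 − 623.25 = 85.5 past the efficient level; on those units the gap between marginal cost and willingness to pay runs from 0 up to 76.
DWL = ½ × 76 × 85.5 = 3249.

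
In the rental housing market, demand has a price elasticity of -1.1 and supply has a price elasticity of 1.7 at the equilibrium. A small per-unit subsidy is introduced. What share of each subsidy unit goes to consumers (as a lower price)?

Consumer share = 17/28

For a small subsidy around the equilibrium, the benefit split depends on the relative slopes, which at a point are proportional to the elasticities.
Buyer share = εs/(εs + |εd|) = 1.7/(1.7 + 1.1) = 17/28; seller share = |εd|/(εs + |εd|) = 11/28.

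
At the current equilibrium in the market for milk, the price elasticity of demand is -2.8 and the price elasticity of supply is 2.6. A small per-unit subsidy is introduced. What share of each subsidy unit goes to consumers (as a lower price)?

Consumer share = 13/27

For a small subsidy around the equilibrium, the benefit split depends on the relative slopes, which at a point are proportional to the elasticities.
Buyer share = εs/(εs + |εd|) = 2.6/(2.6 + 2.8) = 13/27; seller share = |εd|/(εs + |εd|) = 14/27.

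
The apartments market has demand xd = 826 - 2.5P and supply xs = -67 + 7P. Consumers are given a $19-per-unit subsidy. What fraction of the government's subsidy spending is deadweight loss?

DWL / government spending = 35/1252

Pre-subsidy: 826 - 2.5P = -67 + 7P gives P* = 94, x* = 591.
With the rebate, buyers effectively pay Pb = Ps − 19, where Ps is the price sellers receive.
Demand in terms of Ps becomes xd = 826 − 2.5(Ps − 19) = 873.5 - 2.5Ps. Setting this equal to supply: 873.5 - 2.5Ps = -67 + 7Ps, so Ps = 99.
Buyers pay Pb = 99 − 19 = 80; x' = -67 + 7·99 = 626.
ΔCS = ½(591 + 626)(94 − 80) = 8519; ΔPS = ½(591 + 626)(99 − 94) = 3042.5.
Government spending = 19 × 626 = 11894.
DWL = ½ × 19 × (626 − 591) = 332.5; fraction = 332.5 / 11894 = 35/1252.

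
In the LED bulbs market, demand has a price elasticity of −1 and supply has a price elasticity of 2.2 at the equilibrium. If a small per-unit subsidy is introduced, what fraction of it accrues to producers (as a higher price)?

Producer share = 0.3125

For a small subsidy around the equilibrium, the benefit split depends on the relative slopes, which at a point are proportional to the elasticities.
Buyer share = εs/(εs + |εd|) = 2.2/(2.2 + 1) = 0.6875; seller share = |εd|/(εs + |εd|) = 0.3125.
So producers capture 0.3125 of the subsidy.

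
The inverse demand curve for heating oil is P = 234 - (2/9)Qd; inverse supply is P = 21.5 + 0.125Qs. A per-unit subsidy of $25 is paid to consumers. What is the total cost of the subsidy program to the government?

Pre-subsidy: 234 - (2/9)Q = 21.5 + 0.125Q gives Q* = 612 and P* = 98.
With the rebate, buyers effectively pay Pb = Ps − 25, where Ps is the price sellers receive.
On the curves, Pb = 234 - (2/9)Q and Ps = 21.5 + 0.125Q; the wedge Ps − Pb = 25 gives 21.5 + 0.125Q − (234 - (2/9)Q) = 25, so Q' = 684.
Then Pb = 234 − (2/9)·684 = 82 and Ps = 21.5 + 0.125·684 = 107.
Government outlay = subsidy × quantity = 25 × 684 = 17100.

Government cost = $17100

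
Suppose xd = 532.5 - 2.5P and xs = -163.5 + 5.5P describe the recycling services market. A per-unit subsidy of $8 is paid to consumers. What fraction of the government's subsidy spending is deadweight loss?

Pre-subsidy: 532.5 - 2.5P = -163.5 + 5.5P gives P* = 87, x* = 315.
With the rebate, buyers effectively pay Pb = Ps − 8, where Ps is the price sellers receive.
Demand in terms of Ps becomes xd = 532.5 − 2.5(Ps − 8) = 552.5 - 2.5Ps. Setting this equal to supply: 552.5 - 2.5Ps = -163.5 + 5.5Ps, so Ps = 89.5.
Buyers pay Pb = 89.5 − 8 = 81.5; x' = -163.5 + 5.5·89.5 = 328.75.
ΔCS = ½(315 + 328.75)(87 − 81.5) = 1770.3125; ΔPS = ½(315 + 328.75)(89.5 − 87) = 804.6875.
Government spending = 8 × 328.75 = 2630.
DWL = ½ × 8 × (328.75 − 315) = 55; fraction = 55 / 2630 = 11/526.

DWL / government spending = 11/526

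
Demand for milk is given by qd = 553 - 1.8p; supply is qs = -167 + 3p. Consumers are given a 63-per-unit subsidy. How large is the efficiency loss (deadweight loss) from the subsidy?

Deadweight loss = 2232.5625

Pre-subsidy: 553 - 1.8p = -167 + 3p gives p* = 150, q* = 283.
With the rebate, buyers effectively pay pb = ps − 63, where ps is the price sellers receive.
Demand in terms of ps becomes qd = 553 − 1.8(ps − 63) = 666.4 - 1.8ps. Setting this equal to supply: 666.4 - 1.8ps = -167 + 3ps, so ps = 173.625.
Buyers pay pb = 173.625 − 63 = 110.625; q' = -167 + 3·173.625 = 353.875.
The subsidy expands output by 353.875 − 283 = 70.875 past the efficient level; on those units the gap between marginal cost and willingness to pay runs from 0 up to 63.
DWL = ½ × 63 × 70.875 = 2232.5625.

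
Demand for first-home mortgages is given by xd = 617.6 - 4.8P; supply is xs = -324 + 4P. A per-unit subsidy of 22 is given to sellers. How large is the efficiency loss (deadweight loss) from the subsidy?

Deadweight loss = 528

Pre-subsidy: 617.6 - 4.8P = -324 + 4P gives P* = 107, x* = 104.
With the subsidy, sellers receive Ps = Pb + 22 for each unit, where Pb is the price buyers pay.
Supply in terms of Pb becomes xs = -324 + 4(Pb + 22) = -236 + 4Pb. Setting this equal to demand: 617.6 - 4.8Pb = -236 + 4Pb, so Pb = 97.
Sellers receive Ps = 97 + 22 = 119; x' = 617.6 − 4.8·97 = 152.
The subsidy expands output by 152 − 104 = 48 past the efficient level; on those units the gap between marginal cost and willingness to pay runs from 0 up to 22.
DWL = ½ × 22 × 48 = 528.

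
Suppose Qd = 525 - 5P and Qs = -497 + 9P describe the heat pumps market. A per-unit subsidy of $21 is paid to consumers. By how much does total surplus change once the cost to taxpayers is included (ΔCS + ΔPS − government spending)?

Net change in total surplus = -$708.75

Pre-subsidy: 525 - 5P = -497 + 9P gives P* = 73, Q* = 160.
With the rebate, buyers effectively pay Pb = Ps − 21, where Ps is the price sellers receive.
Demand in terms of Ps becomes Qd = 525 − 5(Ps − 21) = 630 - 5Ps. Setting this equal to supply: 630 - 5Ps = -497 + 9Ps, so Ps = 80.5.
Buyers pay Pb = 80.5 − 21 = 59.5; Q' = -497 + 9·80.5 = 227.5.
ΔCS = ½(160 + 227.5)(73 − 59.5) = 2615.625; ΔPS = ½(160 + 227.5)(80.5 − 73) = 1453.125.
Government spending = 21 × 227.5 = 4777.5.
Net change = 2615.625 + 1453.125 − 4777.5 = -708.75. The loss equals the DWL triangle ½·21·67.5.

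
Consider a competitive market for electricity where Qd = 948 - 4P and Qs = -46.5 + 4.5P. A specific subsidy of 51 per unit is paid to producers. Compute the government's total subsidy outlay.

Government cost = 29988

Pre-subsidy: 948 - 4P = -46.5 + 4.5P gives P* = 117, Q* = 480.
With the subsidy, sellers receive Ps = Pb + 51 for each unit, where Pb is the price buyers pay.
Supply in terms of Pb becomes Qs = -46.5 + 4.5(Pb + 51) = 183 + 4.5Pb. Setting this equal to demand: 948 - 4Pb = 183 + 4.5Pb, so Pb = 90.
Sellers receive Ps = 90 + 51 = 141; Q' = 948 − 4·90 = 588.
Government outlay = subsidy × quantity = 51 × 588 = 29988.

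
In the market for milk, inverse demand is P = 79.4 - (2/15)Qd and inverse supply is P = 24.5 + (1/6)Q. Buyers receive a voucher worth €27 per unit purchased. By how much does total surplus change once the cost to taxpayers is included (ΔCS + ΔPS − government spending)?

Net change in total surplus = -€1215

Pre-subsidy: 79.4 - (2/15)Q = 24.5 + (1/6)Q gives Q* = 183 and P* = 55.
With the rebate, buyers effectively pay Pb = Ps − 27, where Ps is the price sellers receive.
On the curves, Pb = 79.4 - (2/15)Q and Ps = 24.5 + (1/6)Q; the wedge Ps − Pb = 27 gives 24.5 + (1/6)Q − (79.4 - (2/15)Q) = 27, so Q' = 273.
Then Pb = 79.4 − (2/15)·273 = 43 and Ps = 24.5 + (1/6)·273 = 70.
ΔCS = ½(183 + 273)(55 − 43) = 2736; ΔPS = ½(183 + 273)(70 − 55) = 3420.
Government spending = 27 × 273 = 7371.
Net change = 2736 + 3420 − 7371 = -1215. The loss equals the DWL triangle ½·27·90.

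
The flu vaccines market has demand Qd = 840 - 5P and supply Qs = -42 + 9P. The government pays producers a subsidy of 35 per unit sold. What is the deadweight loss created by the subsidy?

Pre-subsidy: 840 - 5P = -42 + 9P gives P* = 63, Q* = 525.
With the subsidy, sellers receive Ps = Pb + 35 for each unit, where Pb is the price buyers pay.
Supply in terms of Pb becomes Qs = -42 + 9(Pb + 35) = 273 + 9Pb. Setting this equal to demand: 840 - 5Pb = 273 + 9Pb, so Pb = 40.5.
Sellers receive Ps = 40.5 + 35 = 75.5; Q' = 840 − 5·40.5 = 637.5.
The subsidy expands output by 637.5 − 525 = 112.5 past the efficient level; on those units the gap between marginal cost and willingness to pay runs from 0 up to 35.
DWL = ½ × 35 × 112.5 = 1968.75.

Deadweight loss = 1968.75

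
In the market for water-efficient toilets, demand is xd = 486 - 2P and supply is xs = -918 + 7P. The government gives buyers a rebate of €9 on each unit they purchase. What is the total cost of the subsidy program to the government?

Pre-subsidy: 486 - 2P = -918 + 7P gives P* = 156, x* = 174.
With the rebate, buyers effectively pay Pb = Ps − 9, where Ps is the price sellers receive.
Demand in terms of Ps becomes xd = 486 − 2(Ps − 9) = 504 - 2Ps. Setting this equal to supply: 504 - 2Ps = -918 + 7Ps, so Ps = 158.
Buyers pay Pb = 158 − 9 = 149; x' = -918 + 7·158 = 188.
Government outlay = subsidy × quantity = 9 × 188 = 1692.

Government cost = €1692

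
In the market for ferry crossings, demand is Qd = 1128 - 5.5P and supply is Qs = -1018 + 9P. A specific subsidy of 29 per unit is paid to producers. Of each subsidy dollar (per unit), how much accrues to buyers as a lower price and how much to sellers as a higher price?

Pre-subsidy: 1128 - 5.5P = -1018 + 9P gives P* = 148, Q* = 314.
With the subsidy, sellers receive Ps = Pb + 29 for each unit, where Pb is the price buyers pay.
Supply in terms of Pb becomes Qs = -1018 + 9(Pb + 29) = -757 + 9Pb. Setting this equal to demand: 1128 - 5.5Pb = -757 + 9Pb, so Pb = 130.
Sellers receive Ps = 130 + 29 = 159; Q' = 1128 − 5.5·130 = 413.
Buyers' price falls by P* − Pb = 148 − 130 = 18; sellers' price rises by Ps − P* = 159 − 148 = 11.

Buyers gain 18 per unit; sellers gain 11 per unit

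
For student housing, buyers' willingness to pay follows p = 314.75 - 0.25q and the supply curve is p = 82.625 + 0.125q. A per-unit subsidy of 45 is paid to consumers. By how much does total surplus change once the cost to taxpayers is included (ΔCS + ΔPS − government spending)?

Net change in total surplus = -2700

Pre-subsidy: 314.75 - 0.25q = 82.625 + 0.125q gives q* = 619 and p* = 160.
With the rebate, buyers effectively pay pb = ps − 45, where ps is the price sellers receive.
On the curves, pb = 314.75 - 0.25q and ps = 82.625 + 0.125q; the wedge ps − pb = 45 gives 82.625 + 0.125q − (314.75 - 0.25q) = 45, so q' = 739.
Then pb = 314.75 − 0.25·739 = 130 and ps = 82.625 + 0.125·739 = 175.
ΔCS = ½(619 + 739)(160 − 130) = 20370; ΔPS = ½(619 + 739)(175 − 160) = 10185.
Government spending = 45 × 739 = 33255.
Net change = 20370 + 10185 − 33255 = -2700. The loss equals the DWL triangle ½·45·120.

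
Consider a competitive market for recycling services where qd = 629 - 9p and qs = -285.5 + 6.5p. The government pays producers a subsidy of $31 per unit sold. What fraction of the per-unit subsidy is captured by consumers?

Pre-subsidy: 629 - 9p = -285.5 + 6.5p gives p* = 59, q* = 98.
With the subsidy, sellers receive ps = pb + 31 for each unit, where pb is the price buyers pay.
Supply in terms of pb becomes qs = -285.5 + 6.5(pb + 31) = -84 + 6.5pb. Setting this equal to demand: 629 - 9pb = -84 + 6.5pb, so pb = 46.
Sellers receive ps = 46 + 31 = 77; q' = 629 − 9·46 = 215.
Buyers' price falls by p* − pb = 59 − 46 = 13; sellers' price rises by ps − p* = 77 − 59 = 18.
So consumers capture 13/31 = 13/31 of each unit of subsidy.

Consumer share = 13/31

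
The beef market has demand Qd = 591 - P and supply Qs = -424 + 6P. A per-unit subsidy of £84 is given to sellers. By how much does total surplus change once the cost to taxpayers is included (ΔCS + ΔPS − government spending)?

Pre-subsidy: 591 - P = -424 + 6P gives P* = 145, Q* = 446.
With the subsidy, sellers receive Ps = Pb + 84 for each unit, where Pb is the price buyers pay.
Supply in terms of Pb becomes Qs = -424 + 6(Pb + 84) = 80 + 6Pb. Setting this equal to demand: 591 - Pb = 80 + 6Pb, so Pb = 73.
Sellers receive Ps = 73 + 84 = 157; Q' = 591 − 1·73 = 518.
ΔCS = ½(446 + 518)(145 − 73) = 34704; ΔPS = ½(446 + 518)(157 − 145) = 5784.
Government spending = 84 × 518 = 43512.
Net change = 34704 + 5784 − 43512 = -3024. The loss equals the DWL triangle ½·84·72.

Net change in total surplus = -£3024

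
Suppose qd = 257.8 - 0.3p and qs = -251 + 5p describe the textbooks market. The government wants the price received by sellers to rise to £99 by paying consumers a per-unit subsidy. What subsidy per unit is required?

Required subsidy s = £53 per unit

At a seller price of 99, quantity supplied is -251 + 5·99 = 244.
Buyers absorb 244 only when they pay pb with 257.8 − 0.3·pb = 244, i.e. pb = 46.
s = ps − pb = 99 − 46 = 53.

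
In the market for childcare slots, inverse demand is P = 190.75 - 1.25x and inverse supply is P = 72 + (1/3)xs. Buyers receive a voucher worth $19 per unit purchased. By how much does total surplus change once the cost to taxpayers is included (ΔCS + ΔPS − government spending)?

Pre-subsidy: 190.75 - 1.25x = 72 + (1/3)x gives x* = 75 and P* = 97.
With the rebate, buyers effectively pay Pb = Ps − 19, where Ps is the price sellers receive.
On the curves, Pb = 190.75 - 1.25x and Ps = 72 + (1/3)x; the wedge Ps − Pb = 19 gives 72 + (1/3)x − (190.75 - 1.25x) = 19, so x' = 87.
Then Pb = 190.75 − 1.25·87 = 82 and Ps = 72 + (1/3)·87 = 101.
ΔCS = ½(75 + 87)(97 − 82) = 1215; ΔPS = ½(75 + 87)(101 − 97) = 324.
Government spending = 19 × 87 = 1653.
Net change = 1215 + 324 − 1653 = -114. The loss equals the DWL triangle ½·19·12.

Net change in total surplus = -$114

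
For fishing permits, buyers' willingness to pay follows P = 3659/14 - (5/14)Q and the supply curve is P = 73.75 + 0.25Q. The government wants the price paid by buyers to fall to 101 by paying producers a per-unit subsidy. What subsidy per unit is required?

Required subsidy s = 85 per unit

At a buyer price of 101, quantity demanded is 731.8 − 2.8·101 = 449.
Sellers supply 449 only when they receive Ps = 73.75 + 0.25·449 = 186.
s = Ps − Pb = 186 − 101 = 85.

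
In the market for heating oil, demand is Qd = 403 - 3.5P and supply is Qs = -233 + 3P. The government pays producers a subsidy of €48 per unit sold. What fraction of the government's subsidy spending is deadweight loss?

Pre-subsidy: 403 - 3.5P = -233 + 3P gives P* = 1272/13, Q* = 787/13.
With the subsidy, sellers receive Ps = Pb + 48 for each unit, where Pb is the price buyers pay.
Supply in terms of Pb becomes Qs = -233 + 3(Pb + 48) = -89 + 3Pb. Setting this equal to demand: 403 - 3.5Pb = -89 + 3Pb, so Pb = 984/13.
Sellers receive Ps = 984/13 + 48 = 1608/13; Q' = 403 − 3.5·(984/13) = 1795/13.
ΔCS = ½(787/13 + 1795/13)(1272/13 − 984/13) = 371808/169; ΔPS = ½(787/13 + 1795/13)(1608/13 − 1272/13) = 433776/169.
Government spending = 48 × 1795/13 = 86160/13.
DWL = ½ × 48 × (1795/13 − 787/13) = 24192/13; fraction = (24192/13) / (86160/13) = 504/1795.

DWL / government spending = 504/1795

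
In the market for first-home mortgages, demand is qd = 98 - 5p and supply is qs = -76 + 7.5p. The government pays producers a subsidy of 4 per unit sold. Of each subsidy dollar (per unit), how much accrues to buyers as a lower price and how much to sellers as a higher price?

Buyers gain 2.4 per unit; sellers gain 1.6 per unit

Pre-subsidy: 98 - 5p = -76 + 7.5p gives p* = 13.92, q* = 28.4.
With the subsidy, sellers receive ps = pb + 4 for each unit, where pb is the price buyers pay.
Supply in terms of pb becomes qs = -76 + 7.5(pb + 4) = -46 + 7.5pb. Setting this equal to demand: 98 - 5pb = -46 + 7.5pb, so pb = 11.52.
Sellers receive ps = 11.52 + 4 = 15.52; q' = 98 − 5·11.52 = 40.4.
Buyers' price falls by p* − pb = 13.92 − 11.52 = 2.4; sellers' price rises by ps − p* = 15.52 − 13.92 = 1.6.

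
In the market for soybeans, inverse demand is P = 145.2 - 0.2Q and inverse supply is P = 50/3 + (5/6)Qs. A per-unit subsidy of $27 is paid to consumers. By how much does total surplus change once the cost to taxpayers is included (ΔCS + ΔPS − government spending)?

Net change in total surplus = -10935/31

Pre-subsidy: 145.2 - 0.2Q = 50/3 + (5/6)Q gives Q* = 3856/31 and P* = 3730/31.
With the rebate, buyers effectively pay Pb = Ps − 27, where Ps is the price sellers receive.
On the curves, Pb = 145.2 - 0.2Q and Ps = 50/3 + (5/6)Q; the wedge Ps − Pb = 27 gives 50/3 + (5/6)Q − (145.2 - 0.2Q) = 27, so Q' = 4666/31.
Then Pb = 145.2 − 0.2·(4666/31) = 3568/31 and Ps = 50/3 + (5/6)·(4666/31) = 4405/31.
ΔCS = ½(3856/31 + 4666/31)(3730/31 − 3568/31) = 690282/961; ΔPS = ½(3856/31 + 4666/31)(4405/31 − 3730/31) = 2876175/961.
Government spending = 27 × 4666/31 = 125982/31.
Net change = 690282/961 + 2876175/961 − 125982/31 = -10935/31. The loss equals the DWL triangle ½·27·810/31.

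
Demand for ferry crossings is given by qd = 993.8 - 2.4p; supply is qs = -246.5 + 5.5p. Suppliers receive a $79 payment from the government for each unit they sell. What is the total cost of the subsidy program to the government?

Government cost = $59171

Pre-subsidy: 993.8 - 2.4p = -246.5 + 5.5p gives p* = 157, q* = 617.
With the subsidy, sellers receive ps = pb + 79 for each unit, where pb is the price buyers pay.
Supply in terms of pb becomes qs = -246.5 + 5.5(pb + 79) = 188 + 5.5pb. Setting this equal to demand: 993.8 - 2.4pb = 188 + 5.5pb, so pb = 102.
Sellers receive ps = 102 + 79 = 181; q' = 993.8 − 2.4·102 = 749.
Government outlay = subsidy × quantity = 79 × 749 = 59171.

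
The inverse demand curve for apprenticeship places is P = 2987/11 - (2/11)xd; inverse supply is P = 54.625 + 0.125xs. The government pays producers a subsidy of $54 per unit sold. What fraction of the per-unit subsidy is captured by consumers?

Pre-subsidy: 2987/11 - (2/11)x = 54.625 + 0.125x gives x* = 707 and P* = 143.
With the subsidy, sellers receive Ps = Pb + 54 for each unit, where Pb is the price buyers pay.
On the curves, Pb = 2987/11 - (2/11)x and Ps = 54.625 + 0.125x; the wedge Ps − Pb = 54 gives 54.625 + 0.125x − (2987/11 - (2/11)x) = 54, so x' = 883.
Then Pb = 2987/11 − (2/11)·883 = 111 and Ps = 54.625 + 0.125·883 = 165.
Buyers' price falls by P* − Pb = 143 − 111 = 32; sellers' price rises by Ps − P* = 165 − 143 = 22.
So consumers capture 32/54 = 16/27 of each unit of subsidy.

Consumer share = 16/27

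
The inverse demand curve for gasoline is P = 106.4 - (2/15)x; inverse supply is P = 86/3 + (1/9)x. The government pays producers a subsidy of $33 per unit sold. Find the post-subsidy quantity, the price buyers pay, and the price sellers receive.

Pre-subsidy: 106.4 - (2/15)x = 86/3 + (1/9)x gives x* = 318 and P* = 64.
With the subsidy, sellers receive Ps = Pb + 33 for each unit, where Pb is the price buyers pay.
On the curves, Pb = 106.4 - (2/15)x and Ps = 86/3 + (1/9)x; the wedge Ps − Pb = 33 gives 86/3 + (1/9)x − (106.4 - (2/15)x) = 33, so x' = 453.
Then Pb = 106.4 − (2/15)·453 = 46 and Ps = 86/3 + (1/9)·453 = 79.

x' = 453; buyers pay $46; sellers receive $79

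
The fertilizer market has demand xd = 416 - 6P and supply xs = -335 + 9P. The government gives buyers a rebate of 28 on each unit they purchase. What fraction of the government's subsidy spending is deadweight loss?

Pre-subsidy: 416 - 6P = -335 + 9P gives P* = 751/15, x* = 115.6.
With the rebate, buyers effectively pay Pb = Ps − 28, where Ps is the price sellers receive.
Demand in terms of Ps becomes xd = 416 − 6(Ps − 28) = 584 - 6Ps. Setting this equal to supply: 584 - 6Ps = -335 + 9Ps, so Ps = 919/15.
Buyers pay Pb = 919/15 − 28 = 499/15; x' = -335 + 9·(919/15) = 216.4.
ΔCS = ½(115.6 + 216.4)(751/15 − 499/15) = 2788.8; ΔPS = ½(115.6 + 216.4)(919/15 − 751/15) = 1859.2.
Government spending = 28 × 216.4 = 6059.2.
DWL = ½ × 28 × (216.4 − 115.6) = 1411.2; fraction = 1411.2 / 6059.2 = 126/541.

DWL / government spending = 126/541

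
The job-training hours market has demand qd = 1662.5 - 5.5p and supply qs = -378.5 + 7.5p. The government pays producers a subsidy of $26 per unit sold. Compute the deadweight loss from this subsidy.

Deadweight loss = $1072.5

Pre-subsidy: 1662.5 - 5.5p = -378.5 + 7.5p gives p* = 157, q* = 799.
With the subsidy, sellers receive ps = pb + 26 for each unit, where pb is the price buyers pay.
Supply in terms of pb becomes qs = -378.5 + 7.5(pb + 26) = -183.5 + 7.5pb. Setting this equal to demand: 1662.5 - 5.5pb = -183.5 + 7.5pb, so pb = 142.
Sellers receive ps = 142 + 26 = 168; q' = 1662.5 − 5.5·142 = 881.5.
The subsidy expands output by 881.5 − 799 = 82.5 past the efficient level; on those units the gap between marginal cost and willingness to pay runs from 0 up to 26.
DWL = ½ × 26 × 82.5 = 1072.5.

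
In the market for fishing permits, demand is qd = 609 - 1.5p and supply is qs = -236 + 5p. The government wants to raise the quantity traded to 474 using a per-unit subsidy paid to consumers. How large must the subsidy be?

Required subsidy s = 52 per unit

At q = 474, invert demand for the buyer price: pb = (609 − 474)/1.5 = 90; invert supply for the seller price: ps = (474 − (-236))/5 = 142.
The subsidy must fill the gap: s = ps − pb = 142 − 90 = 52.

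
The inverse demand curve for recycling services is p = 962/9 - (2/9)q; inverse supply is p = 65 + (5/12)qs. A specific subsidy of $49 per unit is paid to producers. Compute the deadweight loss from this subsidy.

Deadweight loss = 43218/23

Pre-subsidy: 962/9 - (2/9)q = 65 + (5/12)q gives q* = 1508/23 and p* = 6370/69.
With the subsidy, sellers receive ps = pb + 49 for each unit, where pb is the price buyers pay.
On the curves, pb = 962/9 - (2/9)q and ps = 65 + (5/12)q; the wedge ps − pb = 49 gives 65 + (5/12)q − (962/9 - (2/9)q) = 49, so q' = 3272/23.
Then pb = 962/9 − (2/9)·(3272/23) = 5194/69 and ps = 65 + (5/12)·(3272/23) = 8575/69.
The subsidy expands output by 3272/23 − 1508/23 = 1764/23 past the efficient level; on those units the gap between marginal cost and willingness to pay runs from 0 up to 49.
DWL = ½ × 49 × 1764/23 = 43218/23.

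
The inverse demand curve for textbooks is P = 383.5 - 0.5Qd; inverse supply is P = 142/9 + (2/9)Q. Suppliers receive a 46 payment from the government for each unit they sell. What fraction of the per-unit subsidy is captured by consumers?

Consumer share = 9/13

Pre-subsidy: 383.5 - 0.5Q = 142/9 + (2/9)Q gives Q* = 6619/13 and P* = 1676/13.
With the subsidy, sellers receive Ps = Pb + 46 for each unit, where Pb is the price buyers pay.
On the curves, Pb = 383.5 - 0.5Q and Ps = 142/9 + (2/9)Q; the wedge Ps − Pb = 46 gives 142/9 + (2/9)Q − (383.5 - 0.5Q) = 46, so Q' = 7447/13.
Then Pb = 383.5 − 0.5·(7447/13) = 1262/13 and Ps = 142/9 + (2/9)·(7447/13) = 1860/13.
Buyers' price falls by P* − Pb = 1676/13 − 1262/13 = 414/13; sellers' price rises by Ps − P* = 1860/13 − 1676/13 = 184/13.
So consumers capture (414/13)/46 = 9/13 of each unit of subsidy.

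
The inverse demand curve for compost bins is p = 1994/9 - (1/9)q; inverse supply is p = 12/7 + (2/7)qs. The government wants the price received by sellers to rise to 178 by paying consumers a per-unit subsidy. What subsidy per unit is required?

Required subsidy s = 25 per unit

At a seller price of 178, quantity supplied is -6 + 3.5·178 = 617.
Buyers absorb 617 only when they pay pb = 1994/9 − (1/9)·617 = 153.
s = ps − pb = 178 − 153 = 25.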